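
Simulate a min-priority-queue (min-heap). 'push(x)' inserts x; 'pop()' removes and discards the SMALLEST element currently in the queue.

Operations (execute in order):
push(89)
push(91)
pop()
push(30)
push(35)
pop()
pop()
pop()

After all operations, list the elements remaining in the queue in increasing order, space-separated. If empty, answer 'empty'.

Answer: empty

Derivation:
push(89): heap contents = [89]
push(91): heap contents = [89, 91]
pop() → 89: heap contents = [91]
push(30): heap contents = [30, 91]
push(35): heap contents = [30, 35, 91]
pop() → 30: heap contents = [35, 91]
pop() → 35: heap contents = [91]
pop() → 91: heap contents = []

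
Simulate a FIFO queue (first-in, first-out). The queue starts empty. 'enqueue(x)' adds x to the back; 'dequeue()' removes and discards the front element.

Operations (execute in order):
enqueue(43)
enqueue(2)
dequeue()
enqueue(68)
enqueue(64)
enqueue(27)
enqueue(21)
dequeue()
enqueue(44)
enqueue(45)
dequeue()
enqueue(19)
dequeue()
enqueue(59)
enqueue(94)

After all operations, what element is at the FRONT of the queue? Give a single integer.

enqueue(43): queue = [43]
enqueue(2): queue = [43, 2]
dequeue(): queue = [2]
enqueue(68): queue = [2, 68]
enqueue(64): queue = [2, 68, 64]
enqueue(27): queue = [2, 68, 64, 27]
enqueue(21): queue = [2, 68, 64, 27, 21]
dequeue(): queue = [68, 64, 27, 21]
enqueue(44): queue = [68, 64, 27, 21, 44]
enqueue(45): queue = [68, 64, 27, 21, 44, 45]
dequeue(): queue = [64, 27, 21, 44, 45]
enqueue(19): queue = [64, 27, 21, 44, 45, 19]
dequeue(): queue = [27, 21, 44, 45, 19]
enqueue(59): queue = [27, 21, 44, 45, 19, 59]
enqueue(94): queue = [27, 21, 44, 45, 19, 59, 94]

Answer: 27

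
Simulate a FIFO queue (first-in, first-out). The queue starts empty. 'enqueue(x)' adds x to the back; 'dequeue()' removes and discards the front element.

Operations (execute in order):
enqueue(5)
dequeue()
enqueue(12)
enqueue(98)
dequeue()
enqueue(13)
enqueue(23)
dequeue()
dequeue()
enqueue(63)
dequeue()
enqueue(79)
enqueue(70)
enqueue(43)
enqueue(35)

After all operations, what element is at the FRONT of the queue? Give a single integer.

enqueue(5): queue = [5]
dequeue(): queue = []
enqueue(12): queue = [12]
enqueue(98): queue = [12, 98]
dequeue(): queue = [98]
enqueue(13): queue = [98, 13]
enqueue(23): queue = [98, 13, 23]
dequeue(): queue = [13, 23]
dequeue(): queue = [23]
enqueue(63): queue = [23, 63]
dequeue(): queue = [63]
enqueue(79): queue = [63, 79]
enqueue(70): queue = [63, 79, 70]
enqueue(43): queue = [63, 79, 70, 43]
enqueue(35): queue = [63, 79, 70, 43, 35]

Answer: 63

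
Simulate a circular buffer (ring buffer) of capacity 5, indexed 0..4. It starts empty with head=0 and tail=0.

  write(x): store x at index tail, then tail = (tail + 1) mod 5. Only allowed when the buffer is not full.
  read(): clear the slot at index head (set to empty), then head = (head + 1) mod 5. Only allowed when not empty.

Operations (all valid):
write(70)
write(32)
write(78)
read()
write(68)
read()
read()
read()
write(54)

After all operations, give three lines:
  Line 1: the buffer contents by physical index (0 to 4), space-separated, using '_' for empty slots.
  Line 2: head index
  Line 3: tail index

write(70): buf=[70 _ _ _ _], head=0, tail=1, size=1
write(32): buf=[70 32 _ _ _], head=0, tail=2, size=2
write(78): buf=[70 32 78 _ _], head=0, tail=3, size=3
read(): buf=[_ 32 78 _ _], head=1, tail=3, size=2
write(68): buf=[_ 32 78 68 _], head=1, tail=4, size=3
read(): buf=[_ _ 78 68 _], head=2, tail=4, size=2
read(): buf=[_ _ _ 68 _], head=3, tail=4, size=1
read(): buf=[_ _ _ _ _], head=4, tail=4, size=0
write(54): buf=[_ _ _ _ 54], head=4, tail=0, size=1

Answer: _ _ _ _ 54
4
0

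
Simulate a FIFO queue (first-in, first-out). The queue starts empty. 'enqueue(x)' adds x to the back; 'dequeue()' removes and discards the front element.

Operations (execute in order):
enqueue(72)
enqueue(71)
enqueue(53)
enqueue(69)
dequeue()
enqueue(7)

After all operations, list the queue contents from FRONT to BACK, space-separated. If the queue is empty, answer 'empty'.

Answer: 71 53 69 7

Derivation:
enqueue(72): [72]
enqueue(71): [72, 71]
enqueue(53): [72, 71, 53]
enqueue(69): [72, 71, 53, 69]
dequeue(): [71, 53, 69]
enqueue(7): [71, 53, 69, 7]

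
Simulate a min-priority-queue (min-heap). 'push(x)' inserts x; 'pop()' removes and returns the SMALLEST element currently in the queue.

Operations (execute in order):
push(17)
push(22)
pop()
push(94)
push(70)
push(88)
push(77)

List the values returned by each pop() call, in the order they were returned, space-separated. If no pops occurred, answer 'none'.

push(17): heap contents = [17]
push(22): heap contents = [17, 22]
pop() → 17: heap contents = [22]
push(94): heap contents = [22, 94]
push(70): heap contents = [22, 70, 94]
push(88): heap contents = [22, 70, 88, 94]
push(77): heap contents = [22, 70, 77, 88, 94]

Answer: 17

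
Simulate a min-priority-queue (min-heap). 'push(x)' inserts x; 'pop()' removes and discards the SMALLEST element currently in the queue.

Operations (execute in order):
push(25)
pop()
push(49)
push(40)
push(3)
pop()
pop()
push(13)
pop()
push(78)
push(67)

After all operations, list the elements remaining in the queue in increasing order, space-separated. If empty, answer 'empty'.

Answer: 49 67 78

Derivation:
push(25): heap contents = [25]
pop() → 25: heap contents = []
push(49): heap contents = [49]
push(40): heap contents = [40, 49]
push(3): heap contents = [3, 40, 49]
pop() → 3: heap contents = [40, 49]
pop() → 40: heap contents = [49]
push(13): heap contents = [13, 49]
pop() → 13: heap contents = [49]
push(78): heap contents = [49, 78]
push(67): heap contents = [49, 67, 78]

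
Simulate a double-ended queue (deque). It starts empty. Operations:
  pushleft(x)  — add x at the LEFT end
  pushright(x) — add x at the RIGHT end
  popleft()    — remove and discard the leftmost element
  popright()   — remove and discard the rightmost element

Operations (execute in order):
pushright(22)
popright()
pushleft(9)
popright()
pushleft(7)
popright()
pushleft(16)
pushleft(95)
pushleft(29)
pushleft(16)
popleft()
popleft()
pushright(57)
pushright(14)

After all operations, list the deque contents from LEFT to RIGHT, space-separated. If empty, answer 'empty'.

pushright(22): [22]
popright(): []
pushleft(9): [9]
popright(): []
pushleft(7): [7]
popright(): []
pushleft(16): [16]
pushleft(95): [95, 16]
pushleft(29): [29, 95, 16]
pushleft(16): [16, 29, 95, 16]
popleft(): [29, 95, 16]
popleft(): [95, 16]
pushright(57): [95, 16, 57]
pushright(14): [95, 16, 57, 14]

Answer: 95 16 57 14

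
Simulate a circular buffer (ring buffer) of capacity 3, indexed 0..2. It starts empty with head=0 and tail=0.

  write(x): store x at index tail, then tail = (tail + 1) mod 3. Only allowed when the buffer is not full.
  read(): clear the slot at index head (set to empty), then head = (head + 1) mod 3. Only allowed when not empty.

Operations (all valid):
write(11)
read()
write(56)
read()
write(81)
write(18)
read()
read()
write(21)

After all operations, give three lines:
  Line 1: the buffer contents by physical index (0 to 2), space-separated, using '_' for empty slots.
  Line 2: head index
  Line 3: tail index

write(11): buf=[11 _ _], head=0, tail=1, size=1
read(): buf=[_ _ _], head=1, tail=1, size=0
write(56): buf=[_ 56 _], head=1, tail=2, size=1
read(): buf=[_ _ _], head=2, tail=2, size=0
write(81): buf=[_ _ 81], head=2, tail=0, size=1
write(18): buf=[18 _ 81], head=2, tail=1, size=2
read(): buf=[18 _ _], head=0, tail=1, size=1
read(): buf=[_ _ _], head=1, tail=1, size=0
write(21): buf=[_ 21 _], head=1, tail=2, size=1

Answer: _ 21 _
1
2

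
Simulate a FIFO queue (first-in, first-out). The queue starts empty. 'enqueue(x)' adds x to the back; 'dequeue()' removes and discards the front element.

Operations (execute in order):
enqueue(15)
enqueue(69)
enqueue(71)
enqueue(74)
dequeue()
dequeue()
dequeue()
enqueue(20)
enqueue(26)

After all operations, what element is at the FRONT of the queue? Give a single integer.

Answer: 74

Derivation:
enqueue(15): queue = [15]
enqueue(69): queue = [15, 69]
enqueue(71): queue = [15, 69, 71]
enqueue(74): queue = [15, 69, 71, 74]
dequeue(): queue = [69, 71, 74]
dequeue(): queue = [71, 74]
dequeue(): queue = [74]
enqueue(20): queue = [74, 20]
enqueue(26): queue = [74, 20, 26]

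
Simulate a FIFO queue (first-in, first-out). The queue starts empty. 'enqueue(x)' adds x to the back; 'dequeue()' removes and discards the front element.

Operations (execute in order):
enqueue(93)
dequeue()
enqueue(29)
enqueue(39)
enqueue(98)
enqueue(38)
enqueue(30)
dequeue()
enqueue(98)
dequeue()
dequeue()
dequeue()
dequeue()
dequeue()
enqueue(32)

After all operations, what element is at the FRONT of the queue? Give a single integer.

Answer: 32

Derivation:
enqueue(93): queue = [93]
dequeue(): queue = []
enqueue(29): queue = [29]
enqueue(39): queue = [29, 39]
enqueue(98): queue = [29, 39, 98]
enqueue(38): queue = [29, 39, 98, 38]
enqueue(30): queue = [29, 39, 98, 38, 30]
dequeue(): queue = [39, 98, 38, 30]
enqueue(98): queue = [39, 98, 38, 30, 98]
dequeue(): queue = [98, 38, 30, 98]
dequeue(): queue = [38, 30, 98]
dequeue(): queue = [30, 98]
dequeue(): queue = [98]
dequeue(): queue = []
enqueue(32): queue = [32]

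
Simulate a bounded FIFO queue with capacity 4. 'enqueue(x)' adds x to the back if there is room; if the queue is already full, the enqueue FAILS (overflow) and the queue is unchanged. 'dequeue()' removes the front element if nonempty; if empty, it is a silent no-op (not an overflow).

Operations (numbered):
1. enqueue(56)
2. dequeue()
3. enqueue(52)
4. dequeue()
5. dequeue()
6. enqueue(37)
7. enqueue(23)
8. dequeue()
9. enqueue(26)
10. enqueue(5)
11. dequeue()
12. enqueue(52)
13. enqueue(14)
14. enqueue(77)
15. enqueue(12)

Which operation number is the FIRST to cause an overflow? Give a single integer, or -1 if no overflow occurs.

Answer: 14

Derivation:
1. enqueue(56): size=1
2. dequeue(): size=0
3. enqueue(52): size=1
4. dequeue(): size=0
5. dequeue(): empty, no-op, size=0
6. enqueue(37): size=1
7. enqueue(23): size=2
8. dequeue(): size=1
9. enqueue(26): size=2
10. enqueue(5): size=3
11. dequeue(): size=2
12. enqueue(52): size=3
13. enqueue(14): size=4
14. enqueue(77): size=4=cap → OVERFLOW (fail)
15. enqueue(12): size=4=cap → OVERFLOW (fail)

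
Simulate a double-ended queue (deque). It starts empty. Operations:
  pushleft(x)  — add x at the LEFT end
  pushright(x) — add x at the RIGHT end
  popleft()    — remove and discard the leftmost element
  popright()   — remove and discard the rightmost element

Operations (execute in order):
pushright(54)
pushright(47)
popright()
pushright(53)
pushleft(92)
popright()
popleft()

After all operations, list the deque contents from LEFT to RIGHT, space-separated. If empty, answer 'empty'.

Answer: 54

Derivation:
pushright(54): [54]
pushright(47): [54, 47]
popright(): [54]
pushright(53): [54, 53]
pushleft(92): [92, 54, 53]
popright(): [92, 54]
popleft(): [54]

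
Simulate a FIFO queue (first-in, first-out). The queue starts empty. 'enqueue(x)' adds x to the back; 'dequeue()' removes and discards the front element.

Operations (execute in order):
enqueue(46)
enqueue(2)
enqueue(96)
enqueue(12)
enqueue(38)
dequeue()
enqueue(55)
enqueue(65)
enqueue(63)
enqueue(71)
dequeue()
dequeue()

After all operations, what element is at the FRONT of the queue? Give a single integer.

enqueue(46): queue = [46]
enqueue(2): queue = [46, 2]
enqueue(96): queue = [46, 2, 96]
enqueue(12): queue = [46, 2, 96, 12]
enqueue(38): queue = [46, 2, 96, 12, 38]
dequeue(): queue = [2, 96, 12, 38]
enqueue(55): queue = [2, 96, 12, 38, 55]
enqueue(65): queue = [2, 96, 12, 38, 55, 65]
enqueue(63): queue = [2, 96, 12, 38, 55, 65, 63]
enqueue(71): queue = [2, 96, 12, 38, 55, 65, 63, 71]
dequeue(): queue = [96, 12, 38, 55, 65, 63, 71]
dequeue(): queue = [12, 38, 55, 65, 63, 71]

Answer: 12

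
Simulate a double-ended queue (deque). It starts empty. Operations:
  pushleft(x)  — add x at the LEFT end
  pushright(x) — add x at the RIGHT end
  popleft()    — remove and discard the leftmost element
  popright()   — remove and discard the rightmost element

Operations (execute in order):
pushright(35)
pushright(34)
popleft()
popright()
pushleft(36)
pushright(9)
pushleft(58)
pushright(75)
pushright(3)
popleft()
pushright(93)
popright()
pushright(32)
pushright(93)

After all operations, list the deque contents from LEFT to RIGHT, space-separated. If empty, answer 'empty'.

pushright(35): [35]
pushright(34): [35, 34]
popleft(): [34]
popright(): []
pushleft(36): [36]
pushright(9): [36, 9]
pushleft(58): [58, 36, 9]
pushright(75): [58, 36, 9, 75]
pushright(3): [58, 36, 9, 75, 3]
popleft(): [36, 9, 75, 3]
pushright(93): [36, 9, 75, 3, 93]
popright(): [36, 9, 75, 3]
pushright(32): [36, 9, 75, 3, 32]
pushright(93): [36, 9, 75, 3, 32, 93]

Answer: 36 9 75 3 32 93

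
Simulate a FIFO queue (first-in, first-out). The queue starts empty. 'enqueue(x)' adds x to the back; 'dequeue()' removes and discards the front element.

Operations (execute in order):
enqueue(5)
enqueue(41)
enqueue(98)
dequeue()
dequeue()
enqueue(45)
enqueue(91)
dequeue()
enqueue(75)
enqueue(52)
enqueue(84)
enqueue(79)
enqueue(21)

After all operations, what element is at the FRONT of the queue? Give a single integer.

Answer: 45

Derivation:
enqueue(5): queue = [5]
enqueue(41): queue = [5, 41]
enqueue(98): queue = [5, 41, 98]
dequeue(): queue = [41, 98]
dequeue(): queue = [98]
enqueue(45): queue = [98, 45]
enqueue(91): queue = [98, 45, 91]
dequeue(): queue = [45, 91]
enqueue(75): queue = [45, 91, 75]
enqueue(52): queue = [45, 91, 75, 52]
enqueue(84): queue = [45, 91, 75, 52, 84]
enqueue(79): queue = [45, 91, 75, 52, 84, 79]
enqueue(21): queue = [45, 91, 75, 52, 84, 79, 21]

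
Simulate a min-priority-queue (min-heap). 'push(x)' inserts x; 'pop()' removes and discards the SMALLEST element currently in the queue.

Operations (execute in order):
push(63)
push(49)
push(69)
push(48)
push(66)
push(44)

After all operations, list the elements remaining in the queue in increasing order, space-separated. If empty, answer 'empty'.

Answer: 44 48 49 63 66 69

Derivation:
push(63): heap contents = [63]
push(49): heap contents = [49, 63]
push(69): heap contents = [49, 63, 69]
push(48): heap contents = [48, 49, 63, 69]
push(66): heap contents = [48, 49, 63, 66, 69]
push(44): heap contents = [44, 48, 49, 63, 66, 69]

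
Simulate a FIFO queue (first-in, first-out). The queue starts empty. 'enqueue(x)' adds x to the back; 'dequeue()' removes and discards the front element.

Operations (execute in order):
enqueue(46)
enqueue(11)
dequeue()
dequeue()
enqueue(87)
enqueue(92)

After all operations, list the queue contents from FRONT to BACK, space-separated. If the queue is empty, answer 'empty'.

enqueue(46): [46]
enqueue(11): [46, 11]
dequeue(): [11]
dequeue(): []
enqueue(87): [87]
enqueue(92): [87, 92]

Answer: 87 92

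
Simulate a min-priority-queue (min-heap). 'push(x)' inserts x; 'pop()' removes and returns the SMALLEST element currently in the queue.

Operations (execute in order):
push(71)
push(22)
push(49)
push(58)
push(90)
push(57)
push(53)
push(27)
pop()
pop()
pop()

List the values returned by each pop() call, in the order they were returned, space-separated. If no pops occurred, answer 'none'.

push(71): heap contents = [71]
push(22): heap contents = [22, 71]
push(49): heap contents = [22, 49, 71]
push(58): heap contents = [22, 49, 58, 71]
push(90): heap contents = [22, 49, 58, 71, 90]
push(57): heap contents = [22, 49, 57, 58, 71, 90]
push(53): heap contents = [22, 49, 53, 57, 58, 71, 90]
push(27): heap contents = [22, 27, 49, 53, 57, 58, 71, 90]
pop() → 22: heap contents = [27, 49, 53, 57, 58, 71, 90]
pop() → 27: heap contents = [49, 53, 57, 58, 71, 90]
pop() → 49: heap contents = [53, 57, 58, 71, 90]

Answer: 22 27 49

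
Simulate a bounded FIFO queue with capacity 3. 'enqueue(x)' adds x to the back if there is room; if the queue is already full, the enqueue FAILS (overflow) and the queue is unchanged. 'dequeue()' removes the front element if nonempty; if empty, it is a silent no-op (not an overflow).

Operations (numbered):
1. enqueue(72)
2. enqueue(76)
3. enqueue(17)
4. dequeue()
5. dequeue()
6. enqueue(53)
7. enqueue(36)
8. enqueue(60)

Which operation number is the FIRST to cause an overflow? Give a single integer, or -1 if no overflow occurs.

1. enqueue(72): size=1
2. enqueue(76): size=2
3. enqueue(17): size=3
4. dequeue(): size=2
5. dequeue(): size=1
6. enqueue(53): size=2
7. enqueue(36): size=3
8. enqueue(60): size=3=cap → OVERFLOW (fail)

Answer: 8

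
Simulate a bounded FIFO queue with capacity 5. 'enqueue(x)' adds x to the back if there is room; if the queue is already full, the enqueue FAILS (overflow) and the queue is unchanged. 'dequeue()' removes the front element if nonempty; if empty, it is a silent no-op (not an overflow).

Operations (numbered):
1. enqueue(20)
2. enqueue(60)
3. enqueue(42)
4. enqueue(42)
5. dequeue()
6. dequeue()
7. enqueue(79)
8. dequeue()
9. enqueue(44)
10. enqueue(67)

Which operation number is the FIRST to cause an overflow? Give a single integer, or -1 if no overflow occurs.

Answer: -1

Derivation:
1. enqueue(20): size=1
2. enqueue(60): size=2
3. enqueue(42): size=3
4. enqueue(42): size=4
5. dequeue(): size=3
6. dequeue(): size=2
7. enqueue(79): size=3
8. dequeue(): size=2
9. enqueue(44): size=3
10. enqueue(67): size=4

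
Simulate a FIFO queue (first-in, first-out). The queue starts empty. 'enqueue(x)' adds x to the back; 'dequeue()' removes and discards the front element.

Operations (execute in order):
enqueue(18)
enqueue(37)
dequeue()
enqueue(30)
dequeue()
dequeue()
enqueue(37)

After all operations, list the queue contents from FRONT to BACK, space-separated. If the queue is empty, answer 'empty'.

Answer: 37

Derivation:
enqueue(18): [18]
enqueue(37): [18, 37]
dequeue(): [37]
enqueue(30): [37, 30]
dequeue(): [30]
dequeue(): []
enqueue(37): [37]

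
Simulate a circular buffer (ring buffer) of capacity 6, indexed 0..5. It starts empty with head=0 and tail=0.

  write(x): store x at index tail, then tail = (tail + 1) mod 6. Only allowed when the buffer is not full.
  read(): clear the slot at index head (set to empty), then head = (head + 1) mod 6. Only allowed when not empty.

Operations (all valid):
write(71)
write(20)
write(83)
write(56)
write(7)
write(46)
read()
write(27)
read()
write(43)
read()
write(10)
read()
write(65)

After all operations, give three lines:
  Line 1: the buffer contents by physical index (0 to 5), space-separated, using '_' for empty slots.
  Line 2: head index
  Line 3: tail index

write(71): buf=[71 _ _ _ _ _], head=0, tail=1, size=1
write(20): buf=[71 20 _ _ _ _], head=0, tail=2, size=2
write(83): buf=[71 20 83 _ _ _], head=0, tail=3, size=3
write(56): buf=[71 20 83 56 _ _], head=0, tail=4, size=4
write(7): buf=[71 20 83 56 7 _], head=0, tail=5, size=5
write(46): buf=[71 20 83 56 7 46], head=0, tail=0, size=6
read(): buf=[_ 20 83 56 7 46], head=1, tail=0, size=5
write(27): buf=[27 20 83 56 7 46], head=1, tail=1, size=6
read(): buf=[27 _ 83 56 7 46], head=2, tail=1, size=5
write(43): buf=[27 43 83 56 7 46], head=2, tail=2, size=6
read(): buf=[27 43 _ 56 7 46], head=3, tail=2, size=5
write(10): buf=[27 43 10 56 7 46], head=3, tail=3, size=6
read(): buf=[27 43 10 _ 7 46], head=4, tail=3, size=5
write(65): buf=[27 43 10 65 7 46], head=4, tail=4, size=6

Answer: 27 43 10 65 7 46
4
4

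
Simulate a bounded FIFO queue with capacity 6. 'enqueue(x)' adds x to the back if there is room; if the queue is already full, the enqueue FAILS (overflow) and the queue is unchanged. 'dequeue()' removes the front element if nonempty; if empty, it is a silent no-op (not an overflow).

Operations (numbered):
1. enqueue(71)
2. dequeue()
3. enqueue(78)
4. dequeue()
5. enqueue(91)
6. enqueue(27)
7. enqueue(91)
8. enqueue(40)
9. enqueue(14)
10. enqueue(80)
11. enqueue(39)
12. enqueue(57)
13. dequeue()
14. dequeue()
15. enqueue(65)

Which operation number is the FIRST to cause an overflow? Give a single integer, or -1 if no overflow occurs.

Answer: 11

Derivation:
1. enqueue(71): size=1
2. dequeue(): size=0
3. enqueue(78): size=1
4. dequeue(): size=0
5. enqueue(91): size=1
6. enqueue(27): size=2
7. enqueue(91): size=3
8. enqueue(40): size=4
9. enqueue(14): size=5
10. enqueue(80): size=6
11. enqueue(39): size=6=cap → OVERFLOW (fail)
12. enqueue(57): size=6=cap → OVERFLOW (fail)
13. dequeue(): size=5
14. dequeue(): size=4
15. enqueue(65): size=5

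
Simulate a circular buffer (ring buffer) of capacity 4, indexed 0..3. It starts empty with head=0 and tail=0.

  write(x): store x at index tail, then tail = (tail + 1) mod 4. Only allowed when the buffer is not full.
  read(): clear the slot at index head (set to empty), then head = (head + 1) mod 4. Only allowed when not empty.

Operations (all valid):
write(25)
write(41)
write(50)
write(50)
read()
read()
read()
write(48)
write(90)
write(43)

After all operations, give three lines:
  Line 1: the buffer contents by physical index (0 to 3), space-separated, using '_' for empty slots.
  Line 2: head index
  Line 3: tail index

Answer: 48 90 43 50
3
3

Derivation:
write(25): buf=[25 _ _ _], head=0, tail=1, size=1
write(41): buf=[25 41 _ _], head=0, tail=2, size=2
write(50): buf=[25 41 50 _], head=0, tail=3, size=3
write(50): buf=[25 41 50 50], head=0, tail=0, size=4
read(): buf=[_ 41 50 50], head=1, tail=0, size=3
read(): buf=[_ _ 50 50], head=2, tail=0, size=2
read(): buf=[_ _ _ 50], head=3, tail=0, size=1
write(48): buf=[48 _ _ 50], head=3, tail=1, size=2
write(90): buf=[48 90 _ 50], head=3, tail=2, size=3
write(43): buf=[48 90 43 50], head=3, tail=3, size=4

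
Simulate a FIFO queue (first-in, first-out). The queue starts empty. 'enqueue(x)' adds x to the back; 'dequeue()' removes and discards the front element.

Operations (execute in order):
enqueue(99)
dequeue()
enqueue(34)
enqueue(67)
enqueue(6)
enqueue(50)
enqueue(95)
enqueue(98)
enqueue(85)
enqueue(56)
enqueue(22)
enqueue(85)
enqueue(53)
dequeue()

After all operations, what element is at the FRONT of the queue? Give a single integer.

enqueue(99): queue = [99]
dequeue(): queue = []
enqueue(34): queue = [34]
enqueue(67): queue = [34, 67]
enqueue(6): queue = [34, 67, 6]
enqueue(50): queue = [34, 67, 6, 50]
enqueue(95): queue = [34, 67, 6, 50, 95]
enqueue(98): queue = [34, 67, 6, 50, 95, 98]
enqueue(85): queue = [34, 67, 6, 50, 95, 98, 85]
enqueue(56): queue = [34, 67, 6, 50, 95, 98, 85, 56]
enqueue(22): queue = [34, 67, 6, 50, 95, 98, 85, 56, 22]
enqueue(85): queue = [34, 67, 6, 50, 95, 98, 85, 56, 22, 85]
enqueue(53): queue = [34, 67, 6, 50, 95, 98, 85, 56, 22, 85, 53]
dequeue(): queue = [67, 6, 50, 95, 98, 85, 56, 22, 85, 53]

Answer: 67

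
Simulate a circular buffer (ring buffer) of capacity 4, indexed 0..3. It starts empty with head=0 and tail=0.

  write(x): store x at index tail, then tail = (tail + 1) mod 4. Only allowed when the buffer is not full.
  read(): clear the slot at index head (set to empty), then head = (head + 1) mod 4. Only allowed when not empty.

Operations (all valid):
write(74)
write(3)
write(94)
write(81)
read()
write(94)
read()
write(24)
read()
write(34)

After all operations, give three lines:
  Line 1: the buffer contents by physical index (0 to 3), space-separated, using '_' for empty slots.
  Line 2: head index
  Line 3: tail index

Answer: 94 24 34 81
3
3

Derivation:
write(74): buf=[74 _ _ _], head=0, tail=1, size=1
write(3): buf=[74 3 _ _], head=0, tail=2, size=2
write(94): buf=[74 3 94 _], head=0, tail=3, size=3
write(81): buf=[74 3 94 81], head=0, tail=0, size=4
read(): buf=[_ 3 94 81], head=1, tail=0, size=3
write(94): buf=[94 3 94 81], head=1, tail=1, size=4
read(): buf=[94 _ 94 81], head=2, tail=1, size=3
write(24): buf=[94 24 94 81], head=2, tail=2, size=4
read(): buf=[94 24 _ 81], head=3, tail=2, size=3
write(34): buf=[94 24 34 81], head=3, tail=3, size=4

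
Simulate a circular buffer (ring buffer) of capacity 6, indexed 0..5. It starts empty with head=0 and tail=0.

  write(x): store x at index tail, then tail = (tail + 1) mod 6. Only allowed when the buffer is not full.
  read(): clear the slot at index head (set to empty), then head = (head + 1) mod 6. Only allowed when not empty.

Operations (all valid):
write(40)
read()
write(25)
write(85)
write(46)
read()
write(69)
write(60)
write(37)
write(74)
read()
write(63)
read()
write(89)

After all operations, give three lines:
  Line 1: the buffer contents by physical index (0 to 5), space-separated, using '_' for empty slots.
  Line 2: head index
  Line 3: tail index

write(40): buf=[40 _ _ _ _ _], head=0, tail=1, size=1
read(): buf=[_ _ _ _ _ _], head=1, tail=1, size=0
write(25): buf=[_ 25 _ _ _ _], head=1, tail=2, size=1
write(85): buf=[_ 25 85 _ _ _], head=1, tail=3, size=2
write(46): buf=[_ 25 85 46 _ _], head=1, tail=4, size=3
read(): buf=[_ _ 85 46 _ _], head=2, tail=4, size=2
write(69): buf=[_ _ 85 46 69 _], head=2, tail=5, size=3
write(60): buf=[_ _ 85 46 69 60], head=2, tail=0, size=4
write(37): buf=[37 _ 85 46 69 60], head=2, tail=1, size=5
write(74): buf=[37 74 85 46 69 60], head=2, tail=2, size=6
read(): buf=[37 74 _ 46 69 60], head=3, tail=2, size=5
write(63): buf=[37 74 63 46 69 60], head=3, tail=3, size=6
read(): buf=[37 74 63 _ 69 60], head=4, tail=3, size=5
write(89): buf=[37 74 63 89 69 60], head=4, tail=4, size=6

Answer: 37 74 63 89 69 60
4
4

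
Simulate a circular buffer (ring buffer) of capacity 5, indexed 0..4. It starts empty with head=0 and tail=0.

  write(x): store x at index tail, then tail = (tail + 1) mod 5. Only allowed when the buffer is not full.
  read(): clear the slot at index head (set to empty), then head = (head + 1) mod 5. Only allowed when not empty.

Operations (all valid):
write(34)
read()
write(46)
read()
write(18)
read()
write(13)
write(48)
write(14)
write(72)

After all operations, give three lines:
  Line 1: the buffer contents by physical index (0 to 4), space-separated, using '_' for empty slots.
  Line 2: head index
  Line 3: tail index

write(34): buf=[34 _ _ _ _], head=0, tail=1, size=1
read(): buf=[_ _ _ _ _], head=1, tail=1, size=0
write(46): buf=[_ 46 _ _ _], head=1, tail=2, size=1
read(): buf=[_ _ _ _ _], head=2, tail=2, size=0
write(18): buf=[_ _ 18 _ _], head=2, tail=3, size=1
read(): buf=[_ _ _ _ _], head=3, tail=3, size=0
write(13): buf=[_ _ _ 13 _], head=3, tail=4, size=1
write(48): buf=[_ _ _ 13 48], head=3, tail=0, size=2
write(14): buf=[14 _ _ 13 48], head=3, tail=1, size=3
write(72): buf=[14 72 _ 13 48], head=3, tail=2, size=4

Answer: 14 72 _ 13 48
3
2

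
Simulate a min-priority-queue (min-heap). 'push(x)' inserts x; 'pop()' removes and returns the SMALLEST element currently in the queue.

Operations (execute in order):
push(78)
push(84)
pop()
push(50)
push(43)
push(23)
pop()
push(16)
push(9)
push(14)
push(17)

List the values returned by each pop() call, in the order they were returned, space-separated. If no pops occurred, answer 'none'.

push(78): heap contents = [78]
push(84): heap contents = [78, 84]
pop() → 78: heap contents = [84]
push(50): heap contents = [50, 84]
push(43): heap contents = [43, 50, 84]
push(23): heap contents = [23, 43, 50, 84]
pop() → 23: heap contents = [43, 50, 84]
push(16): heap contents = [16, 43, 50, 84]
push(9): heap contents = [9, 16, 43, 50, 84]
push(14): heap contents = [9, 14, 16, 43, 50, 84]
push(17): heap contents = [9, 14, 16, 17, 43, 50, 84]

Answer: 78 23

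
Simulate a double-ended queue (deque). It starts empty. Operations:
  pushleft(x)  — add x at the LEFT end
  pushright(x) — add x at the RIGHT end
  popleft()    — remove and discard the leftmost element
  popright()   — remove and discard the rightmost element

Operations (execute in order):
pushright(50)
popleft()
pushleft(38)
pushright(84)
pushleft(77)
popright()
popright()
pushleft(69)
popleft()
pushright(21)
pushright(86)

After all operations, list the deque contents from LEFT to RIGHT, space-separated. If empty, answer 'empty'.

Answer: 77 21 86

Derivation:
pushright(50): [50]
popleft(): []
pushleft(38): [38]
pushright(84): [38, 84]
pushleft(77): [77, 38, 84]
popright(): [77, 38]
popright(): [77]
pushleft(69): [69, 77]
popleft(): [77]
pushright(21): [77, 21]
pushright(86): [77, 21, 86]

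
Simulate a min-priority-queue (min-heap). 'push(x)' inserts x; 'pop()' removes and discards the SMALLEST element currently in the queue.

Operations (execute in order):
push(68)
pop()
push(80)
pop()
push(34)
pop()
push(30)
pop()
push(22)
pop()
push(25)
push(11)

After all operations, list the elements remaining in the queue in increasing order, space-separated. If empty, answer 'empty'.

push(68): heap contents = [68]
pop() → 68: heap contents = []
push(80): heap contents = [80]
pop() → 80: heap contents = []
push(34): heap contents = [34]
pop() → 34: heap contents = []
push(30): heap contents = [30]
pop() → 30: heap contents = []
push(22): heap contents = [22]
pop() → 22: heap contents = []
push(25): heap contents = [25]
push(11): heap contents = [11, 25]

Answer: 11 25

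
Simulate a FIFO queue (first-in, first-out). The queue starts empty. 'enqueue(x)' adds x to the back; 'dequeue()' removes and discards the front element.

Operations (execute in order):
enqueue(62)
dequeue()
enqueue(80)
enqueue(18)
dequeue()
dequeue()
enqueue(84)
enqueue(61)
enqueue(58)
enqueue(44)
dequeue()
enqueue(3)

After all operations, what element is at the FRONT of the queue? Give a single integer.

enqueue(62): queue = [62]
dequeue(): queue = []
enqueue(80): queue = [80]
enqueue(18): queue = [80, 18]
dequeue(): queue = [18]
dequeue(): queue = []
enqueue(84): queue = [84]
enqueue(61): queue = [84, 61]
enqueue(58): queue = [84, 61, 58]
enqueue(44): queue = [84, 61, 58, 44]
dequeue(): queue = [61, 58, 44]
enqueue(3): queue = [61, 58, 44, 3]

Answer: 61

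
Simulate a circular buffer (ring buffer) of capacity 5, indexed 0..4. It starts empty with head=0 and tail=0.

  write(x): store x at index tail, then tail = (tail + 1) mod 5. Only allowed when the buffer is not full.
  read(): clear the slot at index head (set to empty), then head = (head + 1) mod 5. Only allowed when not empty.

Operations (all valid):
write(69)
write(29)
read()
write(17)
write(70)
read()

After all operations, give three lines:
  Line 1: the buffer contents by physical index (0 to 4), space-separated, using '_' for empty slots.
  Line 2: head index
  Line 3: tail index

Answer: _ _ 17 70 _
2
4

Derivation:
write(69): buf=[69 _ _ _ _], head=0, tail=1, size=1
write(29): buf=[69 29 _ _ _], head=0, tail=2, size=2
read(): buf=[_ 29 _ _ _], head=1, tail=2, size=1
write(17): buf=[_ 29 17 _ _], head=1, tail=3, size=2
write(70): buf=[_ 29 17 70 _], head=1, tail=4, size=3
read(): buf=[_ _ 17 70 _], head=2, tail=4, size=2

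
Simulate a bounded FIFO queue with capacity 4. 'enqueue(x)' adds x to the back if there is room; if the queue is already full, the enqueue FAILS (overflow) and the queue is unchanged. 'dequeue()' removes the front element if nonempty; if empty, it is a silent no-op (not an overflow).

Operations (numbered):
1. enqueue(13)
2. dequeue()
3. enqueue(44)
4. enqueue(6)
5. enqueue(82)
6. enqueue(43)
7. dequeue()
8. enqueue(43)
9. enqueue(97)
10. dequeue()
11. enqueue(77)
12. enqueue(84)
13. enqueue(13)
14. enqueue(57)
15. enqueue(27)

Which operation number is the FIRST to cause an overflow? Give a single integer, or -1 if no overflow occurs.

1. enqueue(13): size=1
2. dequeue(): size=0
3. enqueue(44): size=1
4. enqueue(6): size=2
5. enqueue(82): size=3
6. enqueue(43): size=4
7. dequeue(): size=3
8. enqueue(43): size=4
9. enqueue(97): size=4=cap → OVERFLOW (fail)
10. dequeue(): size=3
11. enqueue(77): size=4
12. enqueue(84): size=4=cap → OVERFLOW (fail)
13. enqueue(13): size=4=cap → OVERFLOW (fail)
14. enqueue(57): size=4=cap → OVERFLOW (fail)
15. enqueue(27): size=4=cap → OVERFLOW (fail)

Answer: 9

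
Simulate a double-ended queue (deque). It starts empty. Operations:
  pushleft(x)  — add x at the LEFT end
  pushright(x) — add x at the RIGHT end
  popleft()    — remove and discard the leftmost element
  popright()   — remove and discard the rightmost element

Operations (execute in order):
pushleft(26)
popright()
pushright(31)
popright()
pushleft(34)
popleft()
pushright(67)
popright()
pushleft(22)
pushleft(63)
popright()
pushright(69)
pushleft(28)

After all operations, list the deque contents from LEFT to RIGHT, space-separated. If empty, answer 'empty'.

pushleft(26): [26]
popright(): []
pushright(31): [31]
popright(): []
pushleft(34): [34]
popleft(): []
pushright(67): [67]
popright(): []
pushleft(22): [22]
pushleft(63): [63, 22]
popright(): [63]
pushright(69): [63, 69]
pushleft(28): [28, 63, 69]

Answer: 28 63 69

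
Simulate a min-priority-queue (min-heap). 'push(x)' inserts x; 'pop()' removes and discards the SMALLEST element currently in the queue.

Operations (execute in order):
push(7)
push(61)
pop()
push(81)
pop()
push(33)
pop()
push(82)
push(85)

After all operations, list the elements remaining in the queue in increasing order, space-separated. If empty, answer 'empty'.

push(7): heap contents = [7]
push(61): heap contents = [7, 61]
pop() → 7: heap contents = [61]
push(81): heap contents = [61, 81]
pop() → 61: heap contents = [81]
push(33): heap contents = [33, 81]
pop() → 33: heap contents = [81]
push(82): heap contents = [81, 82]
push(85): heap contents = [81, 82, 85]

Answer: 81 82 85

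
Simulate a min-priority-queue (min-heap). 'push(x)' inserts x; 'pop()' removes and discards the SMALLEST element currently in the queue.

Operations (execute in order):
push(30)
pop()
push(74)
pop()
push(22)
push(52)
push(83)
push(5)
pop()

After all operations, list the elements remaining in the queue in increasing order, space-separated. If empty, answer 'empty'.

push(30): heap contents = [30]
pop() → 30: heap contents = []
push(74): heap contents = [74]
pop() → 74: heap contents = []
push(22): heap contents = [22]
push(52): heap contents = [22, 52]
push(83): heap contents = [22, 52, 83]
push(5): heap contents = [5, 22, 52, 83]
pop() → 5: heap contents = [22, 52, 83]

Answer: 22 52 83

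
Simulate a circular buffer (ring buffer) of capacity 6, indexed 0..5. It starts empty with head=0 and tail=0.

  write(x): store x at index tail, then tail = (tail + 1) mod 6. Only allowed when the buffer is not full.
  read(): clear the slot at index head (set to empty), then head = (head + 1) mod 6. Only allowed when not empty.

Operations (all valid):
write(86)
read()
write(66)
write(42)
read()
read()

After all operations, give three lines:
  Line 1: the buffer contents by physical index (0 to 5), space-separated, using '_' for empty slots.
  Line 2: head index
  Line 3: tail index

Answer: _ _ _ _ _ _
3
3

Derivation:
write(86): buf=[86 _ _ _ _ _], head=0, tail=1, size=1
read(): buf=[_ _ _ _ _ _], head=1, tail=1, size=0
write(66): buf=[_ 66 _ _ _ _], head=1, tail=2, size=1
write(42): buf=[_ 66 42 _ _ _], head=1, tail=3, size=2
read(): buf=[_ _ 42 _ _ _], head=2, tail=3, size=1
read(): buf=[_ _ _ _ _ _], head=3, tail=3, size=0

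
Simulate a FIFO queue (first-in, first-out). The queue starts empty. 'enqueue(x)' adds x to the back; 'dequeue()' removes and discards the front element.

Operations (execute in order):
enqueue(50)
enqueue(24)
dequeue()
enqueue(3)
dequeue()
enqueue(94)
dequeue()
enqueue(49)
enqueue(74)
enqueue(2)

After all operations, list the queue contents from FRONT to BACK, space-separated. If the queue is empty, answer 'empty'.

Answer: 94 49 74 2

Derivation:
enqueue(50): [50]
enqueue(24): [50, 24]
dequeue(): [24]
enqueue(3): [24, 3]
dequeue(): [3]
enqueue(94): [3, 94]
dequeue(): [94]
enqueue(49): [94, 49]
enqueue(74): [94, 49, 74]
enqueue(2): [94, 49, 74, 2]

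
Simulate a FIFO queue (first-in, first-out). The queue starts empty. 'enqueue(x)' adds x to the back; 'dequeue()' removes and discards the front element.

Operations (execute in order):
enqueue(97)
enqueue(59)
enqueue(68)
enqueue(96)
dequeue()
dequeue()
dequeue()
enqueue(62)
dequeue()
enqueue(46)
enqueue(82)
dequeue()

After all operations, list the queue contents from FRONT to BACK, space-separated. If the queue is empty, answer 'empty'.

enqueue(97): [97]
enqueue(59): [97, 59]
enqueue(68): [97, 59, 68]
enqueue(96): [97, 59, 68, 96]
dequeue(): [59, 68, 96]
dequeue(): [68, 96]
dequeue(): [96]
enqueue(62): [96, 62]
dequeue(): [62]
enqueue(46): [62, 46]
enqueue(82): [62, 46, 82]
dequeue(): [46, 82]

Answer: 46 82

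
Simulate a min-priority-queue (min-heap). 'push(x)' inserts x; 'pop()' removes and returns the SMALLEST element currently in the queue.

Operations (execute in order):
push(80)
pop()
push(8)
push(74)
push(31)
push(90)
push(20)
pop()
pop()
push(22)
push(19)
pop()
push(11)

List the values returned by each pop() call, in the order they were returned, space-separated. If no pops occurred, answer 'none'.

push(80): heap contents = [80]
pop() → 80: heap contents = []
push(8): heap contents = [8]
push(74): heap contents = [8, 74]
push(31): heap contents = [8, 31, 74]
push(90): heap contents = [8, 31, 74, 90]
push(20): heap contents = [8, 20, 31, 74, 90]
pop() → 8: heap contents = [20, 31, 74, 90]
pop() → 20: heap contents = [31, 74, 90]
push(22): heap contents = [22, 31, 74, 90]
push(19): heap contents = [19, 22, 31, 74, 90]
pop() → 19: heap contents = [22, 31, 74, 90]
push(11): heap contents = [11, 22, 31, 74, 90]

Answer: 80 8 20 19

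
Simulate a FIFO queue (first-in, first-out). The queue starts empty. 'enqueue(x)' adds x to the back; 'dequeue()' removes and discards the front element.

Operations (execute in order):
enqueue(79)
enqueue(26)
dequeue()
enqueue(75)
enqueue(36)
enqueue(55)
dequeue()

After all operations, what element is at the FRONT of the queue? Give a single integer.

Answer: 75

Derivation:
enqueue(79): queue = [79]
enqueue(26): queue = [79, 26]
dequeue(): queue = [26]
enqueue(75): queue = [26, 75]
enqueue(36): queue = [26, 75, 36]
enqueue(55): queue = [26, 75, 36, 55]
dequeue(): queue = [75, 36, 55]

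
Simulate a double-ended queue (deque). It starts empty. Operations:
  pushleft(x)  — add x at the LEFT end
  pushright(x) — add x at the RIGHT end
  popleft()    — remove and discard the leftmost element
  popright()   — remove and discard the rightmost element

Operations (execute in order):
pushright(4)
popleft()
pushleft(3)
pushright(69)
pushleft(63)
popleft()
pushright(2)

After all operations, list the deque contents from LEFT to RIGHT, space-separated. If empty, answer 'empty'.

pushright(4): [4]
popleft(): []
pushleft(3): [3]
pushright(69): [3, 69]
pushleft(63): [63, 3, 69]
popleft(): [3, 69]
pushright(2): [3, 69, 2]

Answer: 3 69 2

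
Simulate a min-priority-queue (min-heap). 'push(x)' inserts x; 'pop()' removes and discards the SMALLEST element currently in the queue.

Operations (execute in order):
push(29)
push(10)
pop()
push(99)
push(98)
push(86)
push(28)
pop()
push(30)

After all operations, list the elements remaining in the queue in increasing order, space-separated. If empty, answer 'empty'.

Answer: 29 30 86 98 99

Derivation:
push(29): heap contents = [29]
push(10): heap contents = [10, 29]
pop() → 10: heap contents = [29]
push(99): heap contents = [29, 99]
push(98): heap contents = [29, 98, 99]
push(86): heap contents = [29, 86, 98, 99]
push(28): heap contents = [28, 29, 86, 98, 99]
pop() → 28: heap contents = [29, 86, 98, 99]
push(30): heap contents = [29, 30, 86, 98, 99]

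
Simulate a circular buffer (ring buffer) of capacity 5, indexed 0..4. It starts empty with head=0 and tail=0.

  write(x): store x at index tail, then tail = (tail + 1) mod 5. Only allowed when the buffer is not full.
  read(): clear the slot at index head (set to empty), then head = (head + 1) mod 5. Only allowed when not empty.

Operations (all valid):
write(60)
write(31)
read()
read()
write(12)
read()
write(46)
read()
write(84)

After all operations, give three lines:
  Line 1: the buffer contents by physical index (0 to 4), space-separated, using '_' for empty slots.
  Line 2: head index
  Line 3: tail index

Answer: _ _ _ _ 84
4
0

Derivation:
write(60): buf=[60 _ _ _ _], head=0, tail=1, size=1
write(31): buf=[60 31 _ _ _], head=0, tail=2, size=2
read(): buf=[_ 31 _ _ _], head=1, tail=2, size=1
read(): buf=[_ _ _ _ _], head=2, tail=2, size=0
write(12): buf=[_ _ 12 _ _], head=2, tail=3, size=1
read(): buf=[_ _ _ _ _], head=3, tail=3, size=0
write(46): buf=[_ _ _ 46 _], head=3, tail=4, size=1
read(): buf=[_ _ _ _ _], head=4, tail=4, size=0
write(84): buf=[_ _ _ _ 84], head=4, tail=0, size=1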